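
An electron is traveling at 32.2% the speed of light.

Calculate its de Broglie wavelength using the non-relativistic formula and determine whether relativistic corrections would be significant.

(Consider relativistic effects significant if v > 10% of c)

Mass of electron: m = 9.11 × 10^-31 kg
Yes, relativistic corrections are needed.

Using the non-relativistic de Broglie formula λ = h/(mv):

v = 32.2% × c = 9.653 × 10^7 m/s

λ = h/(mv)
λ = (6.626 × 10^-34 J·s) / (9.11 × 10^-31 kg × 9.653 × 10^7 m/s)
λ = 7.53 × 10^-12 m

Since v = 32.2% of c > 10% of c, relativistic corrections ARE significant and the actual wavelength would differ from this non-relativistic estimate.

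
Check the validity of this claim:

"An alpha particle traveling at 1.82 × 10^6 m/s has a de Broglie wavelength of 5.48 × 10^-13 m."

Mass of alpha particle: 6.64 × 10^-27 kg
False

The claim is incorrect.

Using λ = h/(mv):
λ = (6.626 × 10^-34 J·s) / (6.64 × 10^-27 kg × 1.82 × 10^6 m/s)
λ = 5.48 × 10^-14 m

The actual wavelength differs from the claimed 5.48 × 10^-13 m.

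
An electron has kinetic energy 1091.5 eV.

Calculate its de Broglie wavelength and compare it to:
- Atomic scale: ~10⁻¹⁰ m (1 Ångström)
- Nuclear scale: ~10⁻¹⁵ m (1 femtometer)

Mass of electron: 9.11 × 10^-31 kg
λ = 3.71 × 10^-11 m, which is between nuclear and atomic scales.

Using λ = h/√(2mKE):

KE = 1091.5 eV = 1.749 × 10^-16 J

λ = h/√(2mKE)
λ = (6.626 × 10^-34 J·s) / √(2 × 9.11 × 10^-31 kg × 1.749 × 10^-16 J)
λ = 3.71 × 10^-11 m

Comparison:
- Atomic scale (10⁻¹⁰ m): λ is 0.37× this size
- Nuclear scale (10⁻¹⁵ m): λ is 3.7e+04× this size

The wavelength is between nuclear and atomic scales.

This wavelength is appropriate for probing atomic structure but too large for nuclear physics experiments.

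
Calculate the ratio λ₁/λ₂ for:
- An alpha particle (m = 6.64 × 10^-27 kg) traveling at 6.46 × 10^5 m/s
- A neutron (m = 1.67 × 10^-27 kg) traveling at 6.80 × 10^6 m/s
λ₁/λ₂ = 2.65

Using λ = h/(mv):

λ₁ = h/(m₁v₁) = 1.54 × 10^-13 m
λ₂ = h/(m₂v₂) = 5.83 × 10^-14 m

Ratio λ₁/λ₂ = (m₂v₂)/(m₁v₁)
         = (1.67 × 10^-27 kg × 6.80 × 10^6 m/s) / (6.64 × 10^-27 kg × 6.46 × 10^5 m/s)
         = 2.65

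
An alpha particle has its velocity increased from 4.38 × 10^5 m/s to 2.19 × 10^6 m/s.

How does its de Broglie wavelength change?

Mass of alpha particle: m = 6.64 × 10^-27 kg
The wavelength decreases by a factor of 5.

Using λ = h/(mv):

Initial wavelength: λ₁ = h/(mv₁) = 2.28 × 10^-13 m
Final wavelength: λ₂ = h/(mv₂) = 4.56 × 10^-14 m

Since λ ∝ 1/v, when velocity increases by a factor of 5, the wavelength decreases by a factor of 5.

λ₂/λ₁ = v₁/v₂ = 1/5

The wavelength decreases by a factor of 5.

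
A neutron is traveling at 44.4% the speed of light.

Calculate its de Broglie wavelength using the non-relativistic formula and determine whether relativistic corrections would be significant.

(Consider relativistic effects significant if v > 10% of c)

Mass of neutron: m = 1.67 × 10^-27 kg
Yes, relativistic corrections are needed.

Using the non-relativistic de Broglie formula λ = h/(mv):

v = 44.4% × c = 1.331 × 10^8 m/s

λ = h/(mv)
λ = (6.626 × 10^-34 J·s) / (1.67 × 10^-27 kg × 1.331 × 10^8 m/s)
λ = 2.98 × 10^-15 m

Since v = 44.4% of c > 10% of c, relativistic corrections ARE significant and the actual wavelength would differ from this non-relativistic estimate.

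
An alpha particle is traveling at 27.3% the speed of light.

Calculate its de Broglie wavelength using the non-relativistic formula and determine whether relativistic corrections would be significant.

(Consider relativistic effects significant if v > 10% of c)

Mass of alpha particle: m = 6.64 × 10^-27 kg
Yes, relativistic corrections are needed.

Using the non-relativistic de Broglie formula λ = h/(mv):

v = 27.3% × c = 8.184 × 10^7 m/s

λ = h/(mv)
λ = (6.626 × 10^-34 J·s) / (6.64 × 10^-27 kg × 8.184 × 10^7 m/s)
λ = 1.22 × 10^-15 m

Since v = 27.3% of c > 10% of c, relativistic corrections ARE significant and the actual wavelength would differ from this non-relativistic estimate.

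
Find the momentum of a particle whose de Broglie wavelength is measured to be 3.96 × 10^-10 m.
1.67 × 10^-24 kg·m/s

From the de Broglie relation λ = h/p, we solve for p:

p = h/λ
p = (6.626 × 10^-34 J·s) / (3.96 × 10^-10 m)
p = 1.67 × 10^-24 kg·m/s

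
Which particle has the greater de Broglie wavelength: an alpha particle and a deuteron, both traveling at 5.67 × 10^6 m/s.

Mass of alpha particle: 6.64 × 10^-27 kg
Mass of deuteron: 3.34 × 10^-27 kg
The deuteron has the longer wavelength.

Using λ = h/(mv), since both particles have the same velocity, the wavelength depends only on mass.

For alpha particle: λ₁ = h/(m₁v) = 1.76 × 10^-14 m
For deuteron: λ₂ = h/(m₂v) = 3.50 × 10^-14 m

Since λ ∝ 1/m at constant velocity, the lighter particle has the longer wavelength.

The deuteron has the longer de Broglie wavelength.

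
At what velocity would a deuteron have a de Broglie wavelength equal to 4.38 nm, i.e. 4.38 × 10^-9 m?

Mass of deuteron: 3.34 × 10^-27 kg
4.53 × 10^1 m/s

From λ = h/(mv), solve for v:

v = h/(mλ)
v = (6.626 × 10^-34 J·s) / (3.34 × 10^-27 kg × 4.38 × 10^-9 m)
v = 4.53 × 10^1 m/s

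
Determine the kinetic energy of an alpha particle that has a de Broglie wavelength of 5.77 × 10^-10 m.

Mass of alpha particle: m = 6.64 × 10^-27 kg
9.93 × 10^-23 J (or 6.20 × 10^-4 eV)

From λ = h/√(2mKE), we solve for KE:

λ² = h²/(2mKE)
KE = h²/(2mλ²)
KE = (6.626 × 10^-34 J·s)² / (2 × 6.64 × 10^-27 kg × (5.77 × 10^-10 m)²)
KE = 9.93 × 10^-23 J
KE = 6.20 × 10^-4 eV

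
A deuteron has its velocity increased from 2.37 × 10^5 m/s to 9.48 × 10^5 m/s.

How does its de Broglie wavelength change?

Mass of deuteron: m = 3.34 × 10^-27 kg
The wavelength decreases by a factor of 4.

Using λ = h/(mv):

Initial wavelength: λ₁ = h/(mv₁) = 8.37 × 10^-13 m
Final wavelength: λ₂ = h/(mv₂) = 2.09 × 10^-13 m

Since λ ∝ 1/v, when velocity increases by a factor of 4, the wavelength decreases by a factor of 4.

λ₂/λ₁ = v₁/v₂ = 1/4

The wavelength decreases by a factor of 4.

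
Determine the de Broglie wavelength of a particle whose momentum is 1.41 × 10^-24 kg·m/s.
4.70 × 10^-10 m

Using the de Broglie relation λ = h/p:

λ = h/p
λ = (6.626 × 10^-34 J·s) / (1.41 × 10^-24 kg·m/s)
λ = 4.70 × 10^-10 m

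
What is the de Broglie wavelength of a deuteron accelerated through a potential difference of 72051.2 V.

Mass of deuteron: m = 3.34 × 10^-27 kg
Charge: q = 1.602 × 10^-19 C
7.55 × 10^-14 m

When a particle is accelerated through voltage V, it gains kinetic energy KE = qV.

The de Broglie wavelength is then λ = h/√(2mqV):

λ = h/√(2mqV)
λ = (6.626 × 10^-34 J·s) / √(2 × 3.34 × 10^-27 kg × 1.602 × 10^-19 C × 72051.2 V)
λ = 7.55 × 10^-14 m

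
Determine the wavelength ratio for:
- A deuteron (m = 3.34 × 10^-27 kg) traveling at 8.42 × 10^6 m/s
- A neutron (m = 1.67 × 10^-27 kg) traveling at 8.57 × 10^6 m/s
λ₁/λ₂ = 0.509

Using λ = h/(mv):

λ₁ = h/(m₁v₁) = 2.36 × 10^-14 m
λ₂ = h/(m₂v₂) = 4.63 × 10^-14 m

Ratio λ₁/λ₂ = (m₂v₂)/(m₁v₁)
         = (1.67 × 10^-27 kg × 8.57 × 10^6 m/s) / (3.34 × 10^-27 kg × 8.42 × 10^6 m/s)
         = 0.509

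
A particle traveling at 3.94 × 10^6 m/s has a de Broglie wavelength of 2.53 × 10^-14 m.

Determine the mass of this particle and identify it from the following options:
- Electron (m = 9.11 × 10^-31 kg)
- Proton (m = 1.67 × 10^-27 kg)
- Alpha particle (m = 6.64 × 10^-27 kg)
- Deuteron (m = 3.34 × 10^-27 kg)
The particle is an alpha particle.

From λ = h/(mv), solve for mass:

m = h/(λv)
m = (6.626 × 10^-34 J·s) / (2.53 × 10^-14 m × 3.94 × 10^6 m/s)
m = 6.65 × 10^-27 kg

Comparing with the listed masses, this is closest to an alpha particle.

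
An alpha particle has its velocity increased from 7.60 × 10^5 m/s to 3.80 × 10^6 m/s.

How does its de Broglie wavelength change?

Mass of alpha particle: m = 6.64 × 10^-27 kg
The wavelength decreases by a factor of 5.

Using λ = h/(mv):

Initial wavelength: λ₁ = h/(mv₁) = 1.31 × 10^-13 m
Final wavelength: λ₂ = h/(mv₂) = 2.63 × 10^-14 m

Since λ ∝ 1/v, when velocity increases by a factor of 5, the wavelength decreases by a factor of 5.

λ₂/λ₁ = v₁/v₂ = 1/5

The wavelength decreases by a factor of 5.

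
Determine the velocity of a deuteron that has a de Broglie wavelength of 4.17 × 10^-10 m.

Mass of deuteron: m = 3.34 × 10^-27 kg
4.76 × 10^2 m/s

From the de Broglie relation λ = h/(mv), we solve for v:

v = h/(mλ)
v = (6.626 × 10^-34 J·s) / (3.34 × 10^-27 kg × 4.17 × 10^-10 m)
v = 4.76 × 10^2 m/s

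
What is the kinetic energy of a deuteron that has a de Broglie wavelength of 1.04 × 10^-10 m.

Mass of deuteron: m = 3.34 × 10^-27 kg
6.08 × 10^-21 J (or 0.0379 eV)

From λ = h/√(2mKE), we solve for KE:

λ² = h²/(2mKE)
KE = h²/(2mλ²)
KE = (6.626 × 10^-34 J·s)² / (2 × 3.34 × 10^-27 kg × (1.04 × 10^-10 m)²)
KE = 6.08 × 10^-21 J
KE = 0.0379 eV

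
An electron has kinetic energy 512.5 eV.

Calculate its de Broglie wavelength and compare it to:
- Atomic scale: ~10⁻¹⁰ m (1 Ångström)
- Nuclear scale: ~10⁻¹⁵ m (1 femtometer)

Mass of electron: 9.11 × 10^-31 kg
λ = 5.42 × 10^-11 m, which is between nuclear and atomic scales.

Using λ = h/√(2mKE):

KE = 512.5 eV = 8.211 × 10^-17 J

λ = h/√(2mKE)
λ = (6.626 × 10^-34 J·s) / √(2 × 9.11 × 10^-31 kg × 8.211 × 10^-17 J)
λ = 5.42 × 10^-11 m

Comparison:
- Atomic scale (10⁻¹⁰ m): λ is 0.54× this size
- Nuclear scale (10⁻¹⁵ m): λ is 5.4e+04× this size

The wavelength is between nuclear and atomic scales.

This wavelength is appropriate for probing atomic structure but too large for nuclear physics experiments.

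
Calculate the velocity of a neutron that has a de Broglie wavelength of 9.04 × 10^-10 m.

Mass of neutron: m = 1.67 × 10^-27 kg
4.39 × 10^2 m/s

From the de Broglie relation λ = h/(mv), we solve for v:

v = h/(mλ)
v = (6.626 × 10^-34 J·s) / (1.67 × 10^-27 kg × 9.04 × 10^-10 m)
v = 4.39 × 10^2 m/s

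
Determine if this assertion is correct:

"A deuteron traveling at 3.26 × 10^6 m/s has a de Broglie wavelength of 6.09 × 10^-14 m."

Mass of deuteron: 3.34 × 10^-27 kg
True

The claim is correct.

Using λ = h/(mv):
λ = (6.626 × 10^-34 J·s) / (3.34 × 10^-27 kg × 3.26 × 10^6 m/s)
λ = 6.09 × 10^-14 m

This matches the claimed value.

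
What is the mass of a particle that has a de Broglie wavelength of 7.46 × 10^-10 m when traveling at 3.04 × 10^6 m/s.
2.92 × 10^-31 kg

From the de Broglie relation λ = h/(mv), we solve for m:

m = h/(λv)
m = (6.626 × 10^-34 J·s) / (7.46 × 10^-10 m × 3.04 × 10^6 m/s)
m = 2.92 × 10^-31 kg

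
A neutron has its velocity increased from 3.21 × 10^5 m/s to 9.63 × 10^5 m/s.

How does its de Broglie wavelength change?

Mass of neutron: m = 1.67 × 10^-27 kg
The wavelength decreases by a factor of 3.

Using λ = h/(mv):

Initial wavelength: λ₁ = h/(mv₁) = 1.24 × 10^-12 m
Final wavelength: λ₂ = h/(mv₂) = 4.12 × 10^-13 m

Since λ ∝ 1/v, when velocity increases by a factor of 3, the wavelength decreases by a factor of 3.

λ₂/λ₁ = v₁/v₂ = 1/3

The wavelength decreases by a factor of 3.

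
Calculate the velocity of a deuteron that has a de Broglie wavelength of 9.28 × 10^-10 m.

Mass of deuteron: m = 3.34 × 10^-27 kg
2.14 × 10^2 m/s

From the de Broglie relation λ = h/(mv), we solve for v:

v = h/(mλ)
v = (6.626 × 10^-34 J·s) / (3.34 × 10^-27 kg × 9.28 × 10^-10 m)
v = 2.14 × 10^2 m/s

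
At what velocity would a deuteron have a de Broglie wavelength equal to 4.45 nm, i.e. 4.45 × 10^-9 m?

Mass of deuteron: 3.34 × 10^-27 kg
4.46 × 10^1 m/s

From λ = h/(mv), solve for v:

v = h/(mλ)
v = (6.626 × 10^-34 J·s) / (3.34 × 10^-27 kg × 4.45 × 10^-9 m)
v = 4.46 × 10^1 m/s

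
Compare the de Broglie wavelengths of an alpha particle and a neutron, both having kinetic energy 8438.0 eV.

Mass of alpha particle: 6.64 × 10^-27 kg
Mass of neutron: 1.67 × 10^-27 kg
The neutron has the longer wavelength.

Using λ = h/√(2mKE):

For alpha particle: λ₁ = h/√(2m₁KE) = 1.56 × 10^-13 m
For neutron: λ₂ = h/√(2m₂KE) = 3.12 × 10^-13 m

Since λ ∝ 1/√m at constant kinetic energy, the lighter particle has the longer wavelength.

The neutron has the longer de Broglie wavelength.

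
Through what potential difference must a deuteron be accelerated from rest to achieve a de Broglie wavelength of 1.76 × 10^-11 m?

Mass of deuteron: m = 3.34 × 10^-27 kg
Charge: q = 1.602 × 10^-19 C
1.32 V

From λ = h/√(2mqV), we solve for V:

λ² = h²/(2mqV)
V = h²/(2mqλ²)
V = (6.626 × 10^-34 J·s)² / (2 × 3.34 × 10^-27 kg × 1.602 × 10^-19 C × (1.76 × 10^-11 m)²)
V = 1.32 V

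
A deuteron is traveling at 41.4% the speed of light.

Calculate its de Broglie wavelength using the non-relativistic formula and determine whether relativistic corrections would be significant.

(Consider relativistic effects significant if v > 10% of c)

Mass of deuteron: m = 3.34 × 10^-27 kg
Yes, relativistic corrections are needed.

Using the non-relativistic de Broglie formula λ = h/(mv):

v = 41.4% × c = 1.241 × 10^8 m/s

λ = h/(mv)
λ = (6.626 × 10^-34 J·s) / (3.34 × 10^-27 kg × 1.241 × 10^8 m/s)
λ = 1.60 × 10^-15 m

Since v = 41.4% of c > 10% of c, relativistic corrections ARE significant and the actual wavelength would differ from this non-relativistic estimate.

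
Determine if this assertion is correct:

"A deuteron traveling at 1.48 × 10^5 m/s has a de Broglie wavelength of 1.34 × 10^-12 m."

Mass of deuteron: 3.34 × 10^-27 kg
True

The claim is correct.

Using λ = h/(mv):
λ = (6.626 × 10^-34 J·s) / (3.34 × 10^-27 kg × 1.48 × 10^5 m/s)
λ = 1.34 × 10^-12 m

This matches the claimed value.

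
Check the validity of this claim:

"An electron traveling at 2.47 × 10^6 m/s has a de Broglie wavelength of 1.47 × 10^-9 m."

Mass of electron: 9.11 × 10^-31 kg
False

The claim is incorrect.

Using λ = h/(mv):
λ = (6.626 × 10^-34 J·s) / (9.11 × 10^-31 kg × 2.47 × 10^6 m/s)
λ = 2.94 × 10^-10 m

The actual wavelength differs from the claimed 1.47 × 10^-9 m.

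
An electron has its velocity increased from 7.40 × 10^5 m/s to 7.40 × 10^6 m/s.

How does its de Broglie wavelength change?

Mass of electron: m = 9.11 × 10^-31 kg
The wavelength decreases by a factor of 10.

Using λ = h/(mv):

Initial wavelength: λ₁ = h/(mv₁) = 9.83 × 10^-10 m
Final wavelength: λ₂ = h/(mv₂) = 9.83 × 10^-11 m

Since λ ∝ 1/v, when velocity increases by a factor of 10, the wavelength decreases by a factor of 10.

λ₂/λ₁ = v₁/v₂ = 1/10

The wavelength decreases by a factor of 10.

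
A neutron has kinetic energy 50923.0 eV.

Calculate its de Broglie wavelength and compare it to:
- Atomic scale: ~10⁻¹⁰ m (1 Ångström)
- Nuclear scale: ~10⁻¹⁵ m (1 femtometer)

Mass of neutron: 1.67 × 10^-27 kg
λ = 1.27 × 10^-13 m, which is between nuclear and atomic scales.

Using λ = h/√(2mKE):

KE = 50923.0 eV = 8.159 × 10^-15 J

λ = h/√(2mKE)
λ = (6.626 × 10^-34 J·s) / √(2 × 1.67 × 10^-27 kg × 8.159 × 10^-15 J)
λ = 1.27 × 10^-13 m

Comparison:
- Atomic scale (10⁻¹⁰ m): λ is 0.0013× this size
- Nuclear scale (10⁻¹⁵ m): λ is 1.3e+02× this size

The wavelength is between nuclear and atomic scales.

This wavelength is appropriate for probing atomic structure but too large for nuclear physics experiments.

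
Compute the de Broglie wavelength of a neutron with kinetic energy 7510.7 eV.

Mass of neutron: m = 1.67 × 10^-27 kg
3.31 × 10^-13 m

Using λ = h/√(2mKE):

First convert KE to Joules: KE = 7510.7 eV = 1.203 × 10^-15 J

λ = h/√(2mKE)
λ = (6.626 × 10^-34 J·s) / √(2 × 1.67 × 10^-27 kg × 1.203 × 10^-15 J)
λ = 3.31 × 10^-13 m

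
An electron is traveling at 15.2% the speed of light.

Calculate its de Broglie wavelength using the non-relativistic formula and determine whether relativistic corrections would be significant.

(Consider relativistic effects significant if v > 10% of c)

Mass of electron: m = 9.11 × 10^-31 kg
Yes, relativistic corrections are needed.

Using the non-relativistic de Broglie formula λ = h/(mv):

v = 15.2% × c = 4.557 × 10^7 m/s

λ = h/(mv)
λ = (6.626 × 10^-34 J·s) / (9.11 × 10^-31 kg × 4.557 × 10^7 m/s)
λ = 1.60 × 10^-11 m

Since v = 15.2% of c > 10% of c, relativistic corrections ARE significant and the actual wavelength would differ from this non-relativistic estimate.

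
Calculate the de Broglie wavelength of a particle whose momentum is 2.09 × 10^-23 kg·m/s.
3.17 × 10^-11 m

Using the de Broglie relation λ = h/p:

λ = h/p
λ = (6.626 × 10^-34 J·s) / (2.09 × 10^-23 kg·m/s)
λ = 3.17 × 10^-11 m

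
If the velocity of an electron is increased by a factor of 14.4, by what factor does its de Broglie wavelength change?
The wavelength decreases by a factor of 14.4.

From λ = h/(mv), the wavelength is inversely proportional to velocity:

λ ∝ 1/v

If v → 14.4v, then λ → λ/14.4

When velocity is increased by a factor of 14.4, the wavelength decreases by a factor of 14.4.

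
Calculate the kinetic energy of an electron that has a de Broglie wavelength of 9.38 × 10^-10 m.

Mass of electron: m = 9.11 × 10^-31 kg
2.74 × 10^-19 J (or 1.71 eV)

From λ = h/√(2mKE), we solve for KE:

λ² = h²/(2mKE)
KE = h²/(2mλ²)
KE = (6.626 × 10^-34 J·s)² / (2 × 9.11 × 10^-31 kg × (9.38 × 10^-10 m)²)
KE = 2.74 × 10^-19 J
KE = 1.71 eV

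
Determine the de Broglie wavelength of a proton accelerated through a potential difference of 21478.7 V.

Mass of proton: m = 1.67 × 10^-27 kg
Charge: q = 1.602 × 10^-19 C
1.95 × 10^-13 m

When a particle is accelerated through voltage V, it gains kinetic energy KE = qV.

The de Broglie wavelength is then λ = h/√(2mqV):

λ = h/√(2mqV)
λ = (6.626 × 10^-34 J·s) / √(2 × 1.67 × 10^-27 kg × 1.602 × 10^-19 C × 21478.7 V)
λ = 1.95 × 10^-13 m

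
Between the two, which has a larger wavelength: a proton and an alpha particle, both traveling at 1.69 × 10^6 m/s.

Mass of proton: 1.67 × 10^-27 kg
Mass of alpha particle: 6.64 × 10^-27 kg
The proton has the longer wavelength.

Using λ = h/(mv), since both particles have the same velocity, the wavelength depends only on mass.

For proton: λ₁ = h/(m₁v) = 2.35 × 10^-13 m
For alpha particle: λ₂ = h/(m₂v) = 5.90 × 10^-14 m

Since λ ∝ 1/m at constant velocity, the lighter particle has the longer wavelength.

The proton has the longer de Broglie wavelength.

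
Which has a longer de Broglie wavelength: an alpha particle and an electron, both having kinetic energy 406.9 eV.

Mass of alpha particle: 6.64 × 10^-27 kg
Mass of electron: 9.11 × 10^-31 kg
The electron has the longer wavelength.

Using λ = h/√(2mKE):

For alpha particle: λ₁ = h/√(2m₁KE) = 7.12 × 10^-13 m
For electron: λ₂ = h/√(2m₂KE) = 6.08 × 10^-11 m

Since λ ∝ 1/√m at constant kinetic energy, the lighter particle has the longer wavelength.

The electron has the longer de Broglie wavelength.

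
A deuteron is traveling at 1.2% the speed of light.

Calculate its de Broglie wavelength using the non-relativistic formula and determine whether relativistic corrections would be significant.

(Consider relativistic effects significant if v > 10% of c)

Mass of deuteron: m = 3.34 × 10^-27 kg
No, relativistic corrections are not needed.

Using the non-relativistic de Broglie formula λ = h/(mv):

v = 1.2% × c = 3.598 × 10^6 m/s

λ = h/(mv)
λ = (6.626 × 10^-34 J·s) / (3.34 × 10^-27 kg × 3.598 × 10^6 m/s)
λ = 5.51 × 10^-14 m

Since v = 1.2% of c < 10% of c, relativistic corrections are NOT significant and this non-relativistic result is a good approximation.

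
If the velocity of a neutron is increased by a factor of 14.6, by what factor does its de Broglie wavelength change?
The wavelength decreases by a factor of 14.6.

From λ = h/(mv), the wavelength is inversely proportional to velocity:

λ ∝ 1/v

If v → 14.6v, then λ → λ/14.6

When velocity is increased by a factor of 14.6, the wavelength decreases by a factor of 14.6.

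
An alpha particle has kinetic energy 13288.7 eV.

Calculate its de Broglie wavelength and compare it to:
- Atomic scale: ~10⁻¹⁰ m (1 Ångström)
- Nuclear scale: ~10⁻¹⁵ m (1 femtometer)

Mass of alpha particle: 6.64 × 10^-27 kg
λ = 1.25 × 10^-13 m, which is between nuclear and atomic scales.

Using λ = h/√(2mKE):

KE = 13288.7 eV = 2.129 × 10^-15 J

λ = h/√(2mKE)
λ = (6.626 × 10^-34 J·s) / √(2 × 6.64 × 10^-27 kg × 2.129 × 10^-15 J)
λ = 1.25 × 10^-13 m

Comparison:
- Atomic scale (10⁻¹⁰ m): λ is 0.0012× this size
- Nuclear scale (10⁻¹⁵ m): λ is 1.2e+02× this size

The wavelength is between nuclear and atomic scales.

This wavelength is appropriate for probing atomic structure but too large for nuclear physics experiments.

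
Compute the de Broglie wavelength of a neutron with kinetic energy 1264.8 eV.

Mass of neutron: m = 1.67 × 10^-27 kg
8.05 × 10^-13 m

Using λ = h/√(2mKE):

First convert KE to Joules: KE = 1264.8 eV = 2.026 × 10^-16 J

λ = h/√(2mKE)
λ = (6.626 × 10^-34 J·s) / √(2 × 1.67 × 10^-27 kg × 2.026 × 10^-16 J)
λ = 8.05 × 10^-13 m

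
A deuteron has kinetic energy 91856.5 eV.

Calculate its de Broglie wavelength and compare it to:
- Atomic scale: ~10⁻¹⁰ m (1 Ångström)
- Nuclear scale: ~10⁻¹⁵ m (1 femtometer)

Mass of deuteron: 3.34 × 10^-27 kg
λ = 6.68 × 10^-14 m, which is between nuclear and atomic scales.

Using λ = h/√(2mKE):

KE = 91856.5 eV = 1.472 × 10^-14 J

λ = h/√(2mKE)
λ = (6.626 × 10^-34 J·s) / √(2 × 3.34 × 10^-27 kg × 1.472 × 10^-14 J)
λ = 6.68 × 10^-14 m

Comparison:
- Atomic scale (10⁻¹⁰ m): λ is 0.00067× this size
- Nuclear scale (10⁻¹⁵ m): λ is 67× this size

The wavelength is between nuclear and atomic scales.

This wavelength is appropriate for probing atomic structure but too large for nuclear physics experiments.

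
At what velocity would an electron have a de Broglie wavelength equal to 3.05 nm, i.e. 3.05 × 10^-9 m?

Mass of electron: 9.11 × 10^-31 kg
2.38 × 10^5 m/s

From λ = h/(mv), solve for v:

v = h/(mλ)
v = (6.626 × 10^-34 J·s) / (9.11 × 10^-31 kg × 3.05 × 10^-9 m)
v = 2.38 × 10^5 m/s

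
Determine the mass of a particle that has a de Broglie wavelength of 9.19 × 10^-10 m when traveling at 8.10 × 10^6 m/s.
8.90 × 10^-32 kg

From the de Broglie relation λ = h/(mv), we solve for m:

m = h/(λv)
m = (6.626 × 10^-34 J·s) / (9.19 × 10^-10 m × 8.10 × 10^6 m/s)
m = 8.90 × 10^-32 kg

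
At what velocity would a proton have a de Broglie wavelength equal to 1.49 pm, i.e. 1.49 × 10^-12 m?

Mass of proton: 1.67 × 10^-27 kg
2.66 × 10^5 m/s

From λ = h/(mv), solve for v:

v = h/(mλ)
v = (6.626 × 10^-34 J·s) / (1.67 × 10^-27 kg × 1.49 × 10^-12 m)
v = 2.66 × 10^5 m/s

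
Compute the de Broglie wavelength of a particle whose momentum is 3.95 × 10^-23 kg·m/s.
1.68 × 10^-11 m

Using the de Broglie relation λ = h/p:

λ = h/p
λ = (6.626 × 10^-34 J·s) / (3.95 × 10^-23 kg·m/s)
λ = 1.68 × 10^-11 m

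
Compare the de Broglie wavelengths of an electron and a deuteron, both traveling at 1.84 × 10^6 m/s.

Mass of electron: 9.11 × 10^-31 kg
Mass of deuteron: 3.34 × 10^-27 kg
The electron has the longer wavelength.

Using λ = h/(mv), since both particles have the same velocity, the wavelength depends only on mass.

For electron: λ₁ = h/(m₁v) = 3.95 × 10^-10 m
For deuteron: λ₂ = h/(m₂v) = 1.08 × 10^-13 m

Since λ ∝ 1/m at constant velocity, the lighter particle has the longer wavelength.

The electron has the longer de Broglie wavelength.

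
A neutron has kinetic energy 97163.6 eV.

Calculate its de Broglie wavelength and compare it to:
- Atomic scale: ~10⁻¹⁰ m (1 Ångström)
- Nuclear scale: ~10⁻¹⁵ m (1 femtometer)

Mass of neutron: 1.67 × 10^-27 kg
λ = 9.19 × 10^-14 m, which is between nuclear and atomic scales.

Using λ = h/√(2mKE):

KE = 97163.6 eV = 1.557 × 10^-14 J

λ = h/√(2mKE)
λ = (6.626 × 10^-34 J·s) / √(2 × 1.67 × 10^-27 kg × 1.557 × 10^-14 J)
λ = 9.19 × 10^-14 m

Comparison:
- Atomic scale (10⁻¹⁰ m): λ is 0.00092× this size
- Nuclear scale (10⁻¹⁵ m): λ is 92× this size

The wavelength is between nuclear and atomic scales.

This wavelength is appropriate for probing atomic structure but too large for nuclear physics experiments.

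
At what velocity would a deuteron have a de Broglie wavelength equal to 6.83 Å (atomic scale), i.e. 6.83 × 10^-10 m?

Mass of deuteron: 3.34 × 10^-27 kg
2.90 × 10^2 m/s

From λ = h/(mv), solve for v:

v = h/(mλ)
v = (6.626 × 10^-34 J·s) / (3.34 × 10^-27 kg × 6.83 × 10^-10 m)
v = 2.90 × 10^2 m/s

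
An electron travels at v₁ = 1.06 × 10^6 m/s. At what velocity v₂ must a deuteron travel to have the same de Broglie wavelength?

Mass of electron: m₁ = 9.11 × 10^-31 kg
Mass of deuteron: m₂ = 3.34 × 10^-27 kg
v₂ = 2.89 × 10^2 m/s

For equal de Broglie wavelengths: λ₁ = λ₂

h/(m₁v₁) = h/(m₂v₂)
m₁v₁ = m₂v₂
v₂ = v₁ · (m₁/m₂)

v₂ = 1.06 × 10^6 m/s × (9.11 × 10^-31 kg / 3.34 × 10^-27 kg)
v₂ = 2.89 × 10^2 m/s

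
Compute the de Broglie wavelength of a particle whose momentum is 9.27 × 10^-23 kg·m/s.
7.15 × 10^-12 m

Using the de Broglie relation λ = h/p:

λ = h/p
λ = (6.626 × 10^-34 J·s) / (9.27 × 10^-23 kg·m/s)
λ = 7.15 × 10^-12 m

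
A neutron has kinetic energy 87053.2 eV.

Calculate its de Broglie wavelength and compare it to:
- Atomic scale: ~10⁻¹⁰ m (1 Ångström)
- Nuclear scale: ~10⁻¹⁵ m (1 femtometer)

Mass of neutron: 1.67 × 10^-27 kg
λ = 9.71 × 10^-14 m, which is between nuclear and atomic scales.

Using λ = h/√(2mKE):

KE = 87053.2 eV = 1.395 × 10^-14 J

λ = h/√(2mKE)
λ = (6.626 × 10^-34 J·s) / √(2 × 1.67 × 10^-27 kg × 1.395 × 10^-14 J)
λ = 9.71 × 10^-14 m

Comparison:
- Atomic scale (10⁻¹⁰ m): λ is 0.00097× this size
- Nuclear scale (10⁻¹⁵ m): λ is 97× this size

The wavelength is between nuclear and atomic scales.

This wavelength is appropriate for probing atomic structure but too large for nuclear physics experiments.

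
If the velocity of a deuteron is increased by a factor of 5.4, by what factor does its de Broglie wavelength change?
The wavelength decreases by a factor of 5.4.

From λ = h/(mv), the wavelength is inversely proportional to velocity:

λ ∝ 1/v

If v → 5.4v, then λ → λ/5.4

When velocity is increased by a factor of 5.4, the wavelength decreases by a factor of 5.4.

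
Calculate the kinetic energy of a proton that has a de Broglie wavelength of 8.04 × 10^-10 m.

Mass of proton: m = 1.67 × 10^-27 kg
2.03 × 10^-22 J (or 1.27 × 10^-3 eV)

From λ = h/√(2mKE), we solve for KE:

λ² = h²/(2mKE)
KE = h²/(2mλ²)
KE = (6.626 × 10^-34 J·s)² / (2 × 1.67 × 10^-27 kg × (8.04 × 10^-10 m)²)
KE = 2.03 × 10^-22 J
KE = 1.27 × 10^-3 eV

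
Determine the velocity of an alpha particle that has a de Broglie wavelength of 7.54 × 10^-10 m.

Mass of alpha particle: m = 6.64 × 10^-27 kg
1.32 × 10^2 m/s

From the de Broglie relation λ = h/(mv), we solve for v:

v = h/(mλ)
v = (6.626 × 10^-34 J·s) / (6.64 × 10^-27 kg × 7.54 × 10^-10 m)
v = 1.32 × 10^2 m/s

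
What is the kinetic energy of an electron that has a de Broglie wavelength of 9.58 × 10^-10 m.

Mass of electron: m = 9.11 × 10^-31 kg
2.63 × 10^-19 J (or 1.64 eV)

From λ = h/√(2mKE), we solve for KE:

λ² = h²/(2mKE)
KE = h²/(2mλ²)
KE = (6.626 × 10^-34 J·s)² / (2 × 9.11 × 10^-31 kg × (9.58 × 10^-10 m)²)
KE = 2.63 × 10^-19 J
KE = 1.64 eV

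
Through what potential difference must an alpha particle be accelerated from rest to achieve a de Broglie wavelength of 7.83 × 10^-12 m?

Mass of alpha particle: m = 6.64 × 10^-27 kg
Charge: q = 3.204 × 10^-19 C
1.68 V

From λ = h/√(2mqV), we solve for V:

λ² = h²/(2mqV)
V = h²/(2mqλ²)
V = (6.626 × 10^-34 J·s)² / (2 × 6.64 × 10^-27 kg × 3.204 × 10^-19 C × (7.83 × 10^-12 m)²)
V = 1.68 V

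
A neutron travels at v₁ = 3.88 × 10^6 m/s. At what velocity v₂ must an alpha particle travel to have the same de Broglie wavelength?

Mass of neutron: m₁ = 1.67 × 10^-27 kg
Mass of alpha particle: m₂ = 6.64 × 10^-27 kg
v₂ = 9.76 × 10^5 m/s

For equal de Broglie wavelengths: λ₁ = λ₂

h/(m₁v₁) = h/(m₂v₂)
m₁v₁ = m₂v₂
v₂ = v₁ · (m₁/m₂)

v₂ = 3.88 × 10^6 m/s × (1.67 × 10^-27 kg / 6.64 × 10^-27 kg)
v₂ = 9.76 × 10^5 m/s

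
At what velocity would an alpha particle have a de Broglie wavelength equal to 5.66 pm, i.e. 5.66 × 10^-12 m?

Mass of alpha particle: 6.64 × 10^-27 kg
1.76 × 10^4 m/s

From λ = h/(mv), solve for v:

v = h/(mλ)
v = (6.626 × 10^-34 J·s) / (6.64 × 10^-27 kg × 5.66 × 10^-12 m)
v = 1.76 × 10^4 m/s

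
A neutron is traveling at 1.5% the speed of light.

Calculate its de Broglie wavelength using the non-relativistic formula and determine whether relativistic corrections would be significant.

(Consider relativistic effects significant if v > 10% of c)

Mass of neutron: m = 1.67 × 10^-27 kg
No, relativistic corrections are not needed.

Using the non-relativistic de Broglie formula λ = h/(mv):

v = 1.5% × c = 4.497 × 10^6 m/s

λ = h/(mv)
λ = (6.626 × 10^-34 J·s) / (1.67 × 10^-27 kg × 4.497 × 10^6 m/s)
λ = 8.82 × 10^-14 m

Since v = 1.5% of c < 10% of c, relativistic corrections are NOT significant and this non-relativistic result is a good approximation.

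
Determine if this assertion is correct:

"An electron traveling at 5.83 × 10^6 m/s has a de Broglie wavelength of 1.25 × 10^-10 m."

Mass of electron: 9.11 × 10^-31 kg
True

The claim is correct.

Using λ = h/(mv):
λ = (6.626 × 10^-34 J·s) / (9.11 × 10^-31 kg × 5.83 × 10^6 m/s)
λ = 1.25 × 10^-10 m

This matches the claimed value.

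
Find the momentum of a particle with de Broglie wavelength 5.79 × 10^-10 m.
1.14 × 10^-24 kg·m/s

From the de Broglie relation λ = h/p, we solve for p:

p = h/λ
p = (6.626 × 10^-34 J·s) / (5.79 × 10^-10 m)
p = 1.14 × 10^-24 kg·m/s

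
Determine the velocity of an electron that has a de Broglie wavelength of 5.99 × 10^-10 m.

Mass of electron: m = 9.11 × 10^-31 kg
1.21 × 10^6 m/s

From the de Broglie relation λ = h/(mv), we solve for v:

v = h/(mλ)
v = (6.626 × 10^-34 J·s) / (9.11 × 10^-31 kg × 5.99 × 10^-10 m)
v = 1.21 × 10^6 m/s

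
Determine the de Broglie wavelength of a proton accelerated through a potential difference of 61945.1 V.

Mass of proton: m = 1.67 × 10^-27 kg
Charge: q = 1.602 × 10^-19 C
1.15 × 10^-13 m

When a particle is accelerated through voltage V, it gains kinetic energy KE = qV.

The de Broglie wavelength is then λ = h/√(2mqV):

λ = h/√(2mqV)
λ = (6.626 × 10^-34 J·s) / √(2 × 1.67 × 10^-27 kg × 1.602 × 10^-19 C × 61945.1 V)
λ = 1.15 × 10^-13 m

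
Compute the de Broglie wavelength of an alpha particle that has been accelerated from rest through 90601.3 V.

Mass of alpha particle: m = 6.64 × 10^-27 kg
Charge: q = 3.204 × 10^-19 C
3.37 × 10^-14 m

When a particle is accelerated through voltage V, it gains kinetic energy KE = qV.

The de Broglie wavelength is then λ = h/√(2mqV):

λ = h/√(2mqV)
λ = (6.626 × 10^-34 J·s) / √(2 × 6.64 × 10^-27 kg × 3.204 × 10^-19 C × 90601.3 V)
λ = 3.37 × 10^-14 m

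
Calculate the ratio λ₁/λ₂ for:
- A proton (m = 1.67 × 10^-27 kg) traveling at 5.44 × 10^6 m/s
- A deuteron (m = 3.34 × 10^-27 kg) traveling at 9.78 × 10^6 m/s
λ₁/λ₂ = 3.60

Using λ = h/(mv):

λ₁ = h/(m₁v₁) = 7.29 × 10^-14 m
λ₂ = h/(m₂v₂) = 2.03 × 10^-14 m

Ratio λ₁/λ₂ = (m₂v₂)/(m₁v₁)
         = (3.34 × 10^-27 kg × 9.78 × 10^6 m/s) / (1.67 × 10^-27 kg × 5.44 × 10^6 m/s)
         = 3.60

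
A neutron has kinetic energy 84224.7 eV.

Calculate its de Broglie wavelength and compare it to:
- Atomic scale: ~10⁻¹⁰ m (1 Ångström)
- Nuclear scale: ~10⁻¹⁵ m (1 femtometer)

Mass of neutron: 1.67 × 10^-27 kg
λ = 9.87 × 10^-14 m, which is between nuclear and atomic scales.

Using λ = h/√(2mKE):

KE = 84224.7 eV = 1.349 × 10^-14 J

λ = h/√(2mKE)
λ = (6.626 × 10^-34 J·s) / √(2 × 1.67 × 10^-27 kg × 1.349 × 10^-14 J)
λ = 9.87 × 10^-14 m

Comparison:
- Atomic scale (10⁻¹⁰ m): λ is 0.00099× this size
- Nuclear scale (10⁻¹⁵ m): λ is 99× this size

The wavelength is between nuclear and atomic scales.

This wavelength is appropriate for probing atomic structure but too large for nuclear physics experiments.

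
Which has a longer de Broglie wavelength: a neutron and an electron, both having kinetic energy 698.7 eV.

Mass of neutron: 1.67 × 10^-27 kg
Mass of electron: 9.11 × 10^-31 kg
The electron has the longer wavelength.

Using λ = h/√(2mKE):

For neutron: λ₁ = h/√(2m₁KE) = 1.08 × 10^-12 m
For electron: λ₂ = h/√(2m₂KE) = 4.64 × 10^-11 m

Since λ ∝ 1/√m at constant kinetic energy, the lighter particle has the longer wavelength.

The electron has the longer de Broglie wavelength.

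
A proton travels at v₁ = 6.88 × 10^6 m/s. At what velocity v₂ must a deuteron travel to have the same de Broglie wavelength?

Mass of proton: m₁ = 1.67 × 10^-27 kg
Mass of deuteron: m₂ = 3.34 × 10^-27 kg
v₂ = 3.44 × 10^6 m/s

For equal de Broglie wavelengths: λ₁ = λ₂

h/(m₁v₁) = h/(m₂v₂)
m₁v₁ = m₂v₂
v₂ = v₁ · (m₁/m₂)

v₂ = 6.88 × 10^6 m/s × (1.67 × 10^-27 kg / 3.34 × 10^-27 kg)
v₂ = 3.44 × 10^6 m/s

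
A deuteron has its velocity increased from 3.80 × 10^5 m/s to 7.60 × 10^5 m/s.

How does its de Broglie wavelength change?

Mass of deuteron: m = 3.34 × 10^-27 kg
The wavelength decreases by a factor of 2.

Using λ = h/(mv):

Initial wavelength: λ₁ = h/(mv₁) = 5.22 × 10^-13 m
Final wavelength: λ₂ = h/(mv₂) = 2.61 × 10^-13 m

Since λ ∝ 1/v, when velocity increases by a factor of 2, the wavelength decreases by a factor of 2.

λ₂/λ₁ = v₁/v₂ = 1/2

The wavelength decreases by a factor of 2.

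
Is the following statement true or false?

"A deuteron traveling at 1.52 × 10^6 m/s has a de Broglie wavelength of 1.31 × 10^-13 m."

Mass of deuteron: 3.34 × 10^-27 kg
True

The claim is correct.

Using λ = h/(mv):
λ = (6.626 × 10^-34 J·s) / (3.34 × 10^-27 kg × 1.52 × 10^6 m/s)
λ = 1.31 × 10^-13 m

This matches the claimed value.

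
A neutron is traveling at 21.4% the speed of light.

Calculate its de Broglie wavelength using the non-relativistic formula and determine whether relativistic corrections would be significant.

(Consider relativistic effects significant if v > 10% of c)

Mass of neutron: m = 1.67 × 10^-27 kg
Yes, relativistic corrections are needed.

Using the non-relativistic de Broglie formula λ = h/(mv):

v = 21.4% × c = 6.416 × 10^7 m/s

λ = h/(mv)
λ = (6.626 × 10^-34 J·s) / (1.67 × 10^-27 kg × 6.416 × 10^7 m/s)
λ = 6.18 × 10^-15 m

Since v = 21.4% of c > 10% of c, relativistic corrections ARE significant and the actual wavelength would differ from this non-relativistic estimate.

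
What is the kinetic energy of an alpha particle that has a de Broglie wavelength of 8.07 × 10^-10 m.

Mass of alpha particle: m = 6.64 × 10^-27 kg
5.08 × 10^-23 J (or 3.17 × 10^-4 eV)

From λ = h/√(2mKE), we solve for KE:

λ² = h²/(2mKE)
KE = h²/(2mλ²)
KE = (6.626 × 10^-34 J·s)² / (2 × 6.64 × 10^-27 kg × (8.07 × 10^-10 m)²)
KE = 5.08 × 10^-23 J
KE = 3.17 × 10^-4 eV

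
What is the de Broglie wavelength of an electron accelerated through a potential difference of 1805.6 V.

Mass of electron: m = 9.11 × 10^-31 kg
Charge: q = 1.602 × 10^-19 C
2.89 × 10^-11 m

When a particle is accelerated through voltage V, it gains kinetic energy KE = qV.

The de Broglie wavelength is then λ = h/√(2mqV):

λ = h/√(2mqV)
λ = (6.626 × 10^-34 J·s) / √(2 × 9.11 × 10^-31 kg × 1.602 × 10^-19 C × 1805.6 V)
λ = 2.89 × 10^-11 m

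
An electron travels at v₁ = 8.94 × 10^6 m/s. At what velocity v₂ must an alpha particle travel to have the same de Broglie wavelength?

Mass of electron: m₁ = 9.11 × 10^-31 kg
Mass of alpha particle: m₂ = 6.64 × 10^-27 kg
v₂ = 1.23 × 10^3 m/s

For equal de Broglie wavelengths: λ₁ = λ₂

h/(m₁v₁) = h/(m₂v₂)
m₁v₁ = m₂v₂
v₂ = v₁ · (m₁/m₂)

v₂ = 8.94 × 10^6 m/s × (9.11 × 10^-31 kg / 6.64 × 10^-27 kg)
v₂ = 1.23 × 10^3 m/s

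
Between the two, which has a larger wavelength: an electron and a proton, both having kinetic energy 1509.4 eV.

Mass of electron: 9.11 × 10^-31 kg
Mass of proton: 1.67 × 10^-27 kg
The electron has the longer wavelength.

Using λ = h/√(2mKE):

For electron: λ₁ = h/√(2m₁KE) = 3.16 × 10^-11 m
For proton: λ₂ = h/√(2m₂KE) = 7.37 × 10^-13 m

Since λ ∝ 1/√m at constant kinetic energy, the lighter particle has the longer wavelength.

The electron has the longer de Broglie wavelength.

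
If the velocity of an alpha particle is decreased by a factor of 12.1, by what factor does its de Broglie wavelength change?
The wavelength increases by a factor of 12.1.

From λ = h/(mv), the wavelength is inversely proportional to velocity:

λ ∝ 1/v

If v → v/12.1, then λ → 12.1λ

When velocity is decreased by a factor of 12.1, the wavelength increases by a factor of 12.1.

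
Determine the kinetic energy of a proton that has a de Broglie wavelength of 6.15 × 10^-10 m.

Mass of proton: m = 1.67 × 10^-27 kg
3.48 × 10^-22 J (or 2.17 × 10^-3 eV)

From λ = h/√(2mKE), we solve for KE:

λ² = h²/(2mKE)
KE = h²/(2mλ²)
KE = (6.626 × 10^-34 J·s)² / (2 × 1.67 × 10^-27 kg × (6.15 × 10^-10 m)²)
KE = 3.48 × 10^-22 J
KE = 2.17 × 10^-3 eV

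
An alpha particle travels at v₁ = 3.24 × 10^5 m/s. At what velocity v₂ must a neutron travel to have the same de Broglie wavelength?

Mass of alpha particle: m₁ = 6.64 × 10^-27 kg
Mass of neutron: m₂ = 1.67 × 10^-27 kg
v₂ = 1.29 × 10^6 m/s

For equal de Broglie wavelengths: λ₁ = λ₂

h/(m₁v₁) = h/(m₂v₂)
m₁v₁ = m₂v₂
v₂ = v₁ · (m₁/m₂)

v₂ = 3.24 × 10^5 m/s × (6.64 × 10^-27 kg / 1.67 × 10^-27 kg)
v₂ = 1.29 × 10^6 m/s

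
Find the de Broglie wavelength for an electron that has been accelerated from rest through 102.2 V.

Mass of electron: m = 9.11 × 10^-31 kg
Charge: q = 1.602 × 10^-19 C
1.21 × 10^-10 m

When a particle is accelerated through voltage V, it gains kinetic energy KE = qV.

The de Broglie wavelength is then λ = h/√(2mqV):

λ = h/√(2mqV)
λ = (6.626 × 10^-34 J·s) / √(2 × 9.11 × 10^-31 kg × 1.602 × 10^-19 C × 102.2 V)
λ = 1.21 × 10^-10 m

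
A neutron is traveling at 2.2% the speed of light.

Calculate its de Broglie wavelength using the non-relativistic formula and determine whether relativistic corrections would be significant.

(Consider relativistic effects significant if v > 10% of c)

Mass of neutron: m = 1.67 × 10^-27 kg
No, relativistic corrections are not needed.

Using the non-relativistic de Broglie formula λ = h/(mv):

v = 2.2% × c = 6.595 × 10^6 m/s

λ = h/(mv)
λ = (6.626 × 10^-34 J·s) / (1.67 × 10^-27 kg × 6.595 × 10^6 m/s)
λ = 6.02 × 10^-14 m

Since v = 2.2% of c < 10% of c, relativistic corrections are NOT significant and this non-relativistic result is a good approximation.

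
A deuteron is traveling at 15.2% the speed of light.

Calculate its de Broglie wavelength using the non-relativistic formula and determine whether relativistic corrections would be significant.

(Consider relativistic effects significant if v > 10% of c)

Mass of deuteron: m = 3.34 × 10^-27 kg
Yes, relativistic corrections are needed.

Using the non-relativistic de Broglie formula λ = h/(mv):

v = 15.2% × c = 4.557 × 10^7 m/s

λ = h/(mv)
λ = (6.626 × 10^-34 J·s) / (3.34 × 10^-27 kg × 4.557 × 10^7 m/s)
λ = 4.35 × 10^-15 m

Since v = 15.2% of c > 10% of c, relativistic corrections ARE significant and the actual wavelength would differ from this non-relativistic estimate.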